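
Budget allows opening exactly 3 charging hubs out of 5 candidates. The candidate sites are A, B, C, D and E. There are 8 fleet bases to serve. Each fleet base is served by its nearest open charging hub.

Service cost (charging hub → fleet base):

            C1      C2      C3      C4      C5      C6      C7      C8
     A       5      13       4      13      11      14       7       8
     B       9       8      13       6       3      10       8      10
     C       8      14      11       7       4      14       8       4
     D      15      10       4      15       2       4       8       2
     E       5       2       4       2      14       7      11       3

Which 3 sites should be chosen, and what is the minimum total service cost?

Choose A, D and E; total service cost 28.

With exactly 3 open, each fleet base uses its cheapest among the chosen.
{A, D, E}: C1→A 5, C2→E 2, C3→A 4, C4→E 2, C5→D 2, C6→D 4, C7→A 7, C8→D 2. Service cost 28.
{B, D, E}: service cost 29
{C, D, E}: service cost 29
Among all 10 size-3 choices, {A, D, E} is lowest.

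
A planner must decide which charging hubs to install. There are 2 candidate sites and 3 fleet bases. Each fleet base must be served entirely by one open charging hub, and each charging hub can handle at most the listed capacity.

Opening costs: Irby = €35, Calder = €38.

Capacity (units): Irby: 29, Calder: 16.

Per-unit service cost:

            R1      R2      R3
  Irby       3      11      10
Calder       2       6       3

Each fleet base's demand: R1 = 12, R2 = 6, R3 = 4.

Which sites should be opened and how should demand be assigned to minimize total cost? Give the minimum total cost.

Open {Irby, Calder}: R1→Irby 3·12=36, R2→Calder 6·6=36, R3→Calder 3·4=12.
Loads: Irby carries 12/29, Calder carries 10/16. Service 84; fixed 73; total 157.
Next best feasible plan costs 175.

Minimum total cost: 157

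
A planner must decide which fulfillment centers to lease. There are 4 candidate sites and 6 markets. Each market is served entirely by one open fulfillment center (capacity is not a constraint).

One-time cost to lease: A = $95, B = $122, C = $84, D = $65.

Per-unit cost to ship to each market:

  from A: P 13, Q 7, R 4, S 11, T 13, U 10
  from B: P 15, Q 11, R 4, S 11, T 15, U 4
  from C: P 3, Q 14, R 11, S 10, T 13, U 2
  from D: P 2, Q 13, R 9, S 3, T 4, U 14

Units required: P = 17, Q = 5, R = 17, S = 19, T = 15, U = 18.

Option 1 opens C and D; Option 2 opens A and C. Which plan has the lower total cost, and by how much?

Option 1 is cheaper by 200.

Option 1: {C, D}: P→D 2·17=34, Q→D 13·5=65, R→D 9·17=153, S→D 3·19=57, T→D 4·15=60, U→C 2·18=36. Service 405; fixed 149; total 554.
Option 2: {A, C}: P→C 3·17=51, Q→A 7·5=35, R→A 4·17=68, S→C 10·19=190, T→A 13·15=195, U→C 2·18=36. Service 575; fixed 179; total 754.
Difference: |554 − 754| = 200.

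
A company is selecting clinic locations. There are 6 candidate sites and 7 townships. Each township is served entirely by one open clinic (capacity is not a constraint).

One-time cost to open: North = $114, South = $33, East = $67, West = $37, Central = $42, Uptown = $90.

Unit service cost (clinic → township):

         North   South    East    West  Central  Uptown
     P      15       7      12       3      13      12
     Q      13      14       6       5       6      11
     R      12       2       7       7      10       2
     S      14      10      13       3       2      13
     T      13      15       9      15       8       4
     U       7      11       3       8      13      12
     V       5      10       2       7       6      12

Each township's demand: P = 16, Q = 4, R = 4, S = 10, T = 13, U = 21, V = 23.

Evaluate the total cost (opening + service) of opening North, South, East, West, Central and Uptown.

Each township is assigned to its cheapest site among the open ones.
{North, South, East, West, Central, Uptown}: P→West 3·16=48, Q→West 5·4=20, R→South 2·4=8, S→Central 2·10=20, T→Uptown 4·13=52, U→East 3·21=63, V→East 2·23=46. Service 257; fixed 383; total 640.

Total cost: 640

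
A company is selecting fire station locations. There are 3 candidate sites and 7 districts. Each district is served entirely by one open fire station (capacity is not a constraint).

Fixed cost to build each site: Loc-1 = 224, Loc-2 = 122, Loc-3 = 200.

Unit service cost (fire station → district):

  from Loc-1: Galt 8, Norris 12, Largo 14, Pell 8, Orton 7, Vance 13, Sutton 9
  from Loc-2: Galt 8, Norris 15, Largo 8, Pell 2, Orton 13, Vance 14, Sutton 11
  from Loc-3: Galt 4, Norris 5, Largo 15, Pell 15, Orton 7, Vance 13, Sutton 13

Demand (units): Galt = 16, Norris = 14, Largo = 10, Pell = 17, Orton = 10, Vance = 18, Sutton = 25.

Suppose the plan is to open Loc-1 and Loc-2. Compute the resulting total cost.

Total cost: 1285

Each district is assigned to its cheapest site among the open ones.
{Loc-1, Loc-2}: Galt→Loc-1 8·16=128, Norris→Loc-1 12·14=168, Largo→Loc-2 8·10=80, Pell→Loc-2 2·17=34, Orton→Loc-1 7·10=70, Vance→Loc-1 13·18=234, Sutton→Loc-1 9·25=225. Service 939; fixed 346; total 1285.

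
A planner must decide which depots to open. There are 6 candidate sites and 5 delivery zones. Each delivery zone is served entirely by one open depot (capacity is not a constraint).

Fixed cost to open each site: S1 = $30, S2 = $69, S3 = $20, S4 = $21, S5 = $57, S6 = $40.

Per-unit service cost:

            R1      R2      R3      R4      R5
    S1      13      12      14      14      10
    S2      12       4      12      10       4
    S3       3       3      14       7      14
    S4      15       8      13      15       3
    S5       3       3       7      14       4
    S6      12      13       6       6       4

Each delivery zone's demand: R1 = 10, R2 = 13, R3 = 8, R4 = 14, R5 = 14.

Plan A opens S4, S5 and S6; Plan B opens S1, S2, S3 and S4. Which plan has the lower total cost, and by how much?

Plan A: {S4, S5, S6}: R1→S5 3·10=30, R2→S5 3·13=39, R3→S6 6·8=48, R4→S6 6·14=84, R5→S4 3·14=42. Service 243; fixed 118; total 361.
Plan B: {S1, S2, S3, S4}: R1→S3 3·10=30, R2→S3 3·13=39, R3→S2 12·8=96, R4→S3 7·14=98, R5→S4 3·14=42. Service 305; fixed 140; total 445.
Difference: |361 − 445| = 84.

Plan A is cheaper by 84.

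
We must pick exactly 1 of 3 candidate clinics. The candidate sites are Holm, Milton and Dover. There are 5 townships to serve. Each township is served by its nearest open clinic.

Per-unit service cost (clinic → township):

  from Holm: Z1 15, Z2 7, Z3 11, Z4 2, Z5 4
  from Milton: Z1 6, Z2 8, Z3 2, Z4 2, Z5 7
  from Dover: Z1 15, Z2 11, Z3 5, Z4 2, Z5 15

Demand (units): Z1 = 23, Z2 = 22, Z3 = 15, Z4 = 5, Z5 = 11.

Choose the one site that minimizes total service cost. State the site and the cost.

Choose Milton only; total service cost 431.

With exactly 1 open, each township uses its cheapest among the chosen.
{Milton}: Z1→Milton 6·23=138, Z2→Milton 8·22=176, Z3→Milton 2·15=30, Z4→Milton 2·5=10, Z5→Milton 7·11=77. Service cost 431.
{Holm}: service cost 718
{Dover}: service cost 837
Among all 3 size-1 choices, {Milton} is lowest.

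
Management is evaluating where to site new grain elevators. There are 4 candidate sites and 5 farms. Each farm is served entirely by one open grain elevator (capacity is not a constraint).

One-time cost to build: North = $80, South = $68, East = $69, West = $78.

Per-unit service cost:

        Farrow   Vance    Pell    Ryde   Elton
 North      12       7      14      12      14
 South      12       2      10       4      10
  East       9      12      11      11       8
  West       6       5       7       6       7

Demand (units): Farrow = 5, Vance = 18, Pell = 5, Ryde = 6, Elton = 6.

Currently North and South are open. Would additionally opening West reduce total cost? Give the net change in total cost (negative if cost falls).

No — net change +15 (cost rises by 15).

Current service cost with {North, South}: 230.
Adding West: each farm re-picks its cheapest; new service cost 167, saving 63.
Extra fixed cost: 78. Net change = 78 − 63 = 15.
(Totals: 378 → 393.)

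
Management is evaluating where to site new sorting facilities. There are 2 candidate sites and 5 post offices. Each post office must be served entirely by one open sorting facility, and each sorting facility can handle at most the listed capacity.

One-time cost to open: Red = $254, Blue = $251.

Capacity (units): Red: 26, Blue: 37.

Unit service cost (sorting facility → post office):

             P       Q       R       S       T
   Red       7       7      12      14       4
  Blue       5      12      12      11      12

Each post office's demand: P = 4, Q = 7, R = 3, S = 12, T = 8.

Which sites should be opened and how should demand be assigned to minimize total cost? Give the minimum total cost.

Minimum total cost: 619

Open {Blue}: P→Blue 5·4=20, Q→Blue 12·7=84, R→Blue 12·3=36, S→Blue 11·12=132, T→Blue 12·8=96.
Loads: Blue carries 34/37. Service 368; fixed 251; total 619.
Next best feasible plan costs 774.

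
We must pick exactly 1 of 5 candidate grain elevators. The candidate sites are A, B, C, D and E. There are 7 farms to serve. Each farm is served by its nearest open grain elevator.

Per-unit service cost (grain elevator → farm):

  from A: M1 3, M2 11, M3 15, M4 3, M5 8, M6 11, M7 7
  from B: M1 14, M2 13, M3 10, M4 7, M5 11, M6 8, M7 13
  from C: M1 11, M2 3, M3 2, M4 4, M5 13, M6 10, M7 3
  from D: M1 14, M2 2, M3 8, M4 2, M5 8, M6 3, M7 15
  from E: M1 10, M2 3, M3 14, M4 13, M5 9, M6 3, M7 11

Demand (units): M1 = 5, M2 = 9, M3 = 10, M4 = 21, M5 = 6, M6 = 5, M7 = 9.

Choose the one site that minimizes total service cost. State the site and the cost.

Choose C only; total service cost 341.

With exactly 1 open, each farm uses its cheapest among the chosen.
{C}: M1→C 11·5=55, M2→C 3·9=27, M3→C 2·10=20, M4→C 4·21=84, M5→C 13·6=78, M6→C 10·5=50, M7→C 3·9=27. Service cost 341.
{D}: service cost 408
{A}: service cost 493
Among all 5 size-1 choices, {C} is lowest.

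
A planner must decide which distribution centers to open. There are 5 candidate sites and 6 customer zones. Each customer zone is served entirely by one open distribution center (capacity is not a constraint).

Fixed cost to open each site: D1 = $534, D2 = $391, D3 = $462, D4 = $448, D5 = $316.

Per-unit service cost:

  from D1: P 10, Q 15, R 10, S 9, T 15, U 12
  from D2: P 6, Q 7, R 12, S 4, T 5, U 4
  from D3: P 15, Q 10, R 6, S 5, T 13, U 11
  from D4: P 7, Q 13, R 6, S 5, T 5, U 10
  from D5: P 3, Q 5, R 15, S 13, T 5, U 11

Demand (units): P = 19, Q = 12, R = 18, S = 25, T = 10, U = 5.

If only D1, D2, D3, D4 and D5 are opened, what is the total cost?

Each customer zone is assigned to its cheapest site among the open ones.
{D1, D2, D3, D4, D5}: P→D5 3·19=57, Q→D5 5·12=60, R→D3 6·18=108, S→D2 4·25=100, T→D2 5·10=50, U→D2 4·5=20. Service 395; fixed 2151; total 2546.

Total cost: 2546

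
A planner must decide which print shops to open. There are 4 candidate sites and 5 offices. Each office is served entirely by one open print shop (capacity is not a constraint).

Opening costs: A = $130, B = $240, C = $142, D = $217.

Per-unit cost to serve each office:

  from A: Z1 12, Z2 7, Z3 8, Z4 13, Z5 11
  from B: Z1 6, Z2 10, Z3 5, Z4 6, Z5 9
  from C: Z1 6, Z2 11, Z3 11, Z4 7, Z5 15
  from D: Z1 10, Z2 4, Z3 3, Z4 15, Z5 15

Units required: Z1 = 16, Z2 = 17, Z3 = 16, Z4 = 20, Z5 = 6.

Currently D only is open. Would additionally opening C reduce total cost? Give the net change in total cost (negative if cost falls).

Yes — net change −82 (cost falls by 82).

Current service cost with {D}: 666.
Adding C: each office re-picks its cheapest; new service cost 442, saving 224.
Extra fixed cost: 142. Net change = 142 − 224 = -82.
(Totals: 883 → 801.)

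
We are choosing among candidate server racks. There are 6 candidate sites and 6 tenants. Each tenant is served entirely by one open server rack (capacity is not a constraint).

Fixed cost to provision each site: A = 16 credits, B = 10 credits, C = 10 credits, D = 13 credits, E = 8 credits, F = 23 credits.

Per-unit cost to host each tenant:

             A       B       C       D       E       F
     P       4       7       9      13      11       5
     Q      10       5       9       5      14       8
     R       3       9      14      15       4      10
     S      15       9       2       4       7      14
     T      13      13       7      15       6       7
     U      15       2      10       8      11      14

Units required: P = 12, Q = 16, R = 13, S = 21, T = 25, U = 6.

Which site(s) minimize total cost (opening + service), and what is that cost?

Open A, B, C and E; minimum total cost 415.

For any fixed open set, each tenant goes to its cheapest open site; total = fixed + service.
{A, B, C, E}: P→A 4·12=48, Q→B 5·16=80, R→A 3·13=39, S→C 2·21=42, T→E 6·25=150, U→B 2·6=12. Service 371; fixed 44; total 415.
{A, B, C, D, E}: service 371 + fixed 57 = 428
{A, B, C}: P→A 4·12=48, Q→B 5·16=80, R→A 3·13=39, S→C 2·21=42, T→C 7·25=175, U→B 2·6=12. Service 396; fixed 36; total 432.
{A, B, C, D, E, F}: P→A 4·12=48, Q→B 5·16=80, R→A 3·13=39, S→C 2·21=42, T→E 6·25=150, U→B 2·6=12. Service 371; fixed 80; total 451.
No other subset beats 415.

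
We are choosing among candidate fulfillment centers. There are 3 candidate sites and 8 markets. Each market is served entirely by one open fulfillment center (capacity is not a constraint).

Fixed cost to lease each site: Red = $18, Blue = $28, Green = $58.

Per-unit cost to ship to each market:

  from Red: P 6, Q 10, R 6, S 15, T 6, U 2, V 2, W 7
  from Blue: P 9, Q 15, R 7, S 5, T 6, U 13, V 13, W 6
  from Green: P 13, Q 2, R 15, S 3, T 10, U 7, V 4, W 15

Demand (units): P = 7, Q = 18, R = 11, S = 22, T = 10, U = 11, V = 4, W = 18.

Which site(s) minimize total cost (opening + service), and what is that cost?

For any fixed open set, each market goes to its cheapest open site; total = fixed + service.
{Red, Green}: P→Red 6·7=42, Q→Green 2·18=36, R→Red 6·11=66, S→Green 3·22=66, T→Red 6·10=60, U→Red 2·11=22, V→Red 2·4=8, W→Red 7·18=126. Service 426; fixed 76; total 502.
{Red, Blue, Green}: P→Red 6·7=42, Q→Green 2·18=36, R→Red 6·11=66, S→Green 3·22=66, T→Red 6·10=60, U→Red 2·11=22, V→Red 2·4=8, W→Blue 6·18=108. Service 408; fixed 104; total 512.
{Blue, Green}: P→Blue 9·7=63, Q→Green 2·18=36, R→Blue 7·11=77, S→Green 3·22=66, T→Blue 6·10=60, U→Green 7·11=77, V→Green 4·4=16, W→Blue 6·18=108. Service 503; fixed 86; total 589.
{Red}: P→Red 6·7=42, Q→Red 10·18=180, R→Red 6·11=66, S→Red 15·22=330, T→Red 6·10=60, U→Red 2·11=22, V→Red 2·4=8, W→Red 7·18=126. Service 834; fixed 18; total 852.
(All 7 nonempty subsets were checked; Red and Green is lowest.)

Open Red and Green; minimum total cost 502.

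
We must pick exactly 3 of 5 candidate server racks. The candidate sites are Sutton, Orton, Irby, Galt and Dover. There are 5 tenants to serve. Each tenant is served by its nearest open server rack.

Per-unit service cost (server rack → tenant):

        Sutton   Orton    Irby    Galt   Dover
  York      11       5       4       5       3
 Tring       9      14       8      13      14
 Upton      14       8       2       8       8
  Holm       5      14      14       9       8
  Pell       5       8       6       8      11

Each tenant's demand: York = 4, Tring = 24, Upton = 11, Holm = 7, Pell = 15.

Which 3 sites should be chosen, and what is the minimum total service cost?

With exactly 3 open, each tenant uses its cheapest among the chosen.
{Sutton, Irby, Dover}: York→Dover 3·4=12, Tring→Irby 8·24=192, Upton→Irby 2·11=22, Holm→Sutton 5·7=35, Pell→Sutton 5·15=75. Service cost 336.
{Sutton, Orton, Irby}: service cost 340
{Sutton, Irby, Galt}: service cost 340
Among all 10 size-3 choices, {Sutton, Irby, Dover} is lowest.

Choose Sutton, Irby and Dover; total service cost 336.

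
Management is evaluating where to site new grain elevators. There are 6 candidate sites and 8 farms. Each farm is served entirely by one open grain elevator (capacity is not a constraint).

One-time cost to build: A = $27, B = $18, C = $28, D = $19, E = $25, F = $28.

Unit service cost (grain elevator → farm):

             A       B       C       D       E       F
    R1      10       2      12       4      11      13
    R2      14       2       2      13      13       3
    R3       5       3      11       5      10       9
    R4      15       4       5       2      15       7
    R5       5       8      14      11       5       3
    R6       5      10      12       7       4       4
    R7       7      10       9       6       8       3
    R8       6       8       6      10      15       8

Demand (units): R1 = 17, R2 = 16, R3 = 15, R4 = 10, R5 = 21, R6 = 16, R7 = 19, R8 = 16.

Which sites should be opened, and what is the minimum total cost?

For any fixed open set, each farm goes to its cheapest open site; total = fixed + service.
{A, B, D, F}: R1→B 2·17=34, R2→B 2·16=32, R3→B 3·15=45, R4→D 2·10=20, R5→F 3·21=63, R6→F 4·16=64, R7→F 3·19=57, R8→A 6·16=96. Service 411; fixed 92; total 503.
{A, B, F}: service 431 + fixed 73 = 504
{B, C, D, F}: service 411 + fixed 93 = 504
{A, B, C, D, E, F}: service 411 + fixed 145 = 556
No other subset beats 503.

Open A, B, D and F; minimum total cost 503.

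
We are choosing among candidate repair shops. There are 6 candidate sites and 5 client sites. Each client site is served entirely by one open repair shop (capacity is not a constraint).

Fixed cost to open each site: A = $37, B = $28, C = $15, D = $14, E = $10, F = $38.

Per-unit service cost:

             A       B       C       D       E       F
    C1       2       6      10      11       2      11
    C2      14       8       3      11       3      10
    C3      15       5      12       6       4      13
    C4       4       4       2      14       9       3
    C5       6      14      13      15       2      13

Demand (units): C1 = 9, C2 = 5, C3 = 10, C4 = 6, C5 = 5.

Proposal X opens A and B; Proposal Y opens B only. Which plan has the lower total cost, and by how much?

Proposal X: {A, B}: C1→A 2·9=18, C2→B 8·5=40, C3→B 5·10=50, C4→A 4·6=24, C5→A 6·5=30. Service 162; fixed 65; total 227.
Proposal Y: {B}: C1→B 6·9=54, C2→B 8·5=40, C3→B 5·10=50, C4→B 4·6=24, C5→B 14·5=70. Service 238; fixed 28; total 266.
Difference: |227 − 266| = 39.

Proposal X is cheaper by 39.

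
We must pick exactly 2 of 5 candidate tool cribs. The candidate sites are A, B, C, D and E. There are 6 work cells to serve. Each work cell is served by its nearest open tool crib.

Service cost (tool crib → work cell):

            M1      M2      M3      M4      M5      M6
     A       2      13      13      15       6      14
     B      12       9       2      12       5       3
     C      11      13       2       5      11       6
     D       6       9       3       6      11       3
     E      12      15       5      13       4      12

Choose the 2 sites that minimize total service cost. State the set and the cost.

Choose A and D; total service cost 29.

With exactly 2 open, each work cell uses its cheapest among the chosen.
{A, D}: M1→A 2, M2→D 9, M3→D 3, M4→D 6, M5→A 6, M6→D 3. Service cost 29.
{B, D}: service cost 31
{D, E}: service cost 31
Among all 10 size-2 choices, {A, D} is lowest.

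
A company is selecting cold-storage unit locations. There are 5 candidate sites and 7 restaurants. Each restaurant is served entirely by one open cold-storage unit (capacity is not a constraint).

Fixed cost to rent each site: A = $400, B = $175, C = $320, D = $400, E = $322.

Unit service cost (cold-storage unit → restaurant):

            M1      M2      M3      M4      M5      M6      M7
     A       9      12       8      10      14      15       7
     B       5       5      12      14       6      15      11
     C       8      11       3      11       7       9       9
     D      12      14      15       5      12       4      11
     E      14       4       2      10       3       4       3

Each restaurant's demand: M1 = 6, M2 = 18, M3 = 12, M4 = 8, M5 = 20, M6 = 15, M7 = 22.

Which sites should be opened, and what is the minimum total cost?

For any fixed open set, each restaurant goes to its cheapest open site; total = fixed + service.
{E}: M1→E 14·6=84, M2→E 4·18=72, M3→E 2·12=24, M4→E 10·8=80, M5→E 3·20=60, M6→E 4·15=60, M7→E 3·22=66. Service 446; fixed 322; total 768.
{B, E}: service 392 + fixed 497 = 889
{C, E}: service 410 + fixed 642 = 1052
{A, B, C, D, E}: service 352 + fixed 1617 = 1969
No other subset beats 768.

Open E only; minimum total cost 768.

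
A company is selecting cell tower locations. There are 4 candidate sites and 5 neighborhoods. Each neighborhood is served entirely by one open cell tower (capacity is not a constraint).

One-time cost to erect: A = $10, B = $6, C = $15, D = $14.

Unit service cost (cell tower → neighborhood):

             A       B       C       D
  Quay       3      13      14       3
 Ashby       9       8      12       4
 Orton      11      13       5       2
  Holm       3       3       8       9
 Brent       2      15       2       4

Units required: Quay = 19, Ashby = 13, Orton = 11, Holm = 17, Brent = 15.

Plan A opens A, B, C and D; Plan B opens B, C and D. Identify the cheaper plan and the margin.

Plan A: {A, B, C, D}: Quay→A 3·19=57, Ashby→D 4·13=52, Orton→D 2·11=22, Holm→A 3·17=51, Brent→A 2·15=30. Service 212; fixed 45; total 257.
Plan B: {B, C, D}: Quay→D 3·19=57, Ashby→D 4·13=52, Orton→D 2·11=22, Holm→B 3·17=51, Brent→C 2·15=30. Service 212; fixed 35; total 247.
Difference: |257 − 247| = 10.

Plan B is cheaper by 10.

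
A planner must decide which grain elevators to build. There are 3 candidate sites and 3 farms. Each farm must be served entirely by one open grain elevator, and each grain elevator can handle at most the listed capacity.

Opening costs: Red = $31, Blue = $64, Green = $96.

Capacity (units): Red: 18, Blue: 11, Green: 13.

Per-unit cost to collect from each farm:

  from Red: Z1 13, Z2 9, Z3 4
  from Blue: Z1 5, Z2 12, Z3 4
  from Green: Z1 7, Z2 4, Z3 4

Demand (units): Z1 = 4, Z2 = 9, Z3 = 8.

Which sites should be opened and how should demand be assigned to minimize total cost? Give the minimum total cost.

Minimum total cost: 223

Open {Red, Green}: Z1→Green 7·4=28, Z2→Green 4·9=36, Z3→Red 4·8=32.
Loads: Red carries 8/18, Green carries 13/13. Service 96; fixed 127; total 223.
Next best feasible plan costs 228.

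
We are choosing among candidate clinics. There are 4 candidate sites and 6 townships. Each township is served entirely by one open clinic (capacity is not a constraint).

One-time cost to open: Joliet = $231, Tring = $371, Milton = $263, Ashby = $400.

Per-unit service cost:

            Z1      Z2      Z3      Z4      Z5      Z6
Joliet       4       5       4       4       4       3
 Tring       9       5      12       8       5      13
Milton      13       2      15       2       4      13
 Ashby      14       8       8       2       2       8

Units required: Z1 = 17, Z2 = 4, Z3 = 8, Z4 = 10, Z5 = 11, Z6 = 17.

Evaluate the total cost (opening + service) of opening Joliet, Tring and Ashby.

Total cost: 1215

Each township is assigned to its cheapest site among the open ones.
{Joliet, Tring, Ashby}: Z1→Joliet 4·17=68, Z2→Joliet 5·4=20, Z3→Joliet 4·8=32, Z4→Ashby 2·10=20, Z5→Ashby 2·11=22, Z6→Joliet 3·17=51. Service 213; fixed 1002; total 1215.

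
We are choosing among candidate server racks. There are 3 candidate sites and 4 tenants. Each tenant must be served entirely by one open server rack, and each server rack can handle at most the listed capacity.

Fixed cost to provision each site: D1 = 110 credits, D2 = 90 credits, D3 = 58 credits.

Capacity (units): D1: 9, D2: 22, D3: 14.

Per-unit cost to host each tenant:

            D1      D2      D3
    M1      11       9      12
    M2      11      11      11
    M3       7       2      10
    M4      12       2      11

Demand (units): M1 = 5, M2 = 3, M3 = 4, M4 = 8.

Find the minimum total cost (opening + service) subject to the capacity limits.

Open {D2}: M1→D2 9·5=45, M2→D2 11·3=33, M3→D2 2·4=8, M4→D2 2·8=16.
Loads: D2 carries 20/22. Service 102; fixed 90; total 192.
Next best feasible plan costs 250.

Minimum total cost: 192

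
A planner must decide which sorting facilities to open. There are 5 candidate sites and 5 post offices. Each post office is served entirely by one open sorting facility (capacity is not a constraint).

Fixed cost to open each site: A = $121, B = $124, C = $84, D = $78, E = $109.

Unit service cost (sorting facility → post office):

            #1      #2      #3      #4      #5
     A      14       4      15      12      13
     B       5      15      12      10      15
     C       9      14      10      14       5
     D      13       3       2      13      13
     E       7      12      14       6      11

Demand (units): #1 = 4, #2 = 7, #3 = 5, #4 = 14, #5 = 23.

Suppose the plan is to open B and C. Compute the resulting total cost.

Total cost: 631

Each post office is assigned to its cheapest site among the open ones.
{B, C}: #1→B 5·4=20, #2→C 14·7=98, #3→C 10·5=50, #4→B 10·14=140, #5→C 5·23=115. Service 423; fixed 208; total 631.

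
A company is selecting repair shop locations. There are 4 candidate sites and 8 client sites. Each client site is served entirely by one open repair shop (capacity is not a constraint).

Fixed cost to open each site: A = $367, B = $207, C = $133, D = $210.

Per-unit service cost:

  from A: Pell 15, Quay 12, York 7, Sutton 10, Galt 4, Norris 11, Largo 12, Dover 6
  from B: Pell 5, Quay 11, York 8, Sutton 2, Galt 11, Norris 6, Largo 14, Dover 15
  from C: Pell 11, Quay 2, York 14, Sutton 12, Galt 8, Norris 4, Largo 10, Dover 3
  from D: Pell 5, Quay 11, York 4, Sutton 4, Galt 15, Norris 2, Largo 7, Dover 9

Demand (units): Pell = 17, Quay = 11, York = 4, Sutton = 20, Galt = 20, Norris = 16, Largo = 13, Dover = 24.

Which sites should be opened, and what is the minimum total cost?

For any fixed open set, each client site goes to its cheapest open site; total = fixed + service.
{C, D}: Pell→D 5·17=85, Quay→C 2·11=22, York→D 4·4=16, Sutton→D 4·20=80, Galt→C 8·20=160, Norris→D 2·16=32, Largo→D 7·13=91, Dover→C 3·24=72. Service 558; fixed 343; total 901.
{B, C}: service 605 + fixed 340 = 945
{C}: service 931 + fixed 133 = 1064
{A, B, C, D}: service 438 + fixed 917 = 1355
No other subset beats 901.

Open C and D; minimum total cost 901.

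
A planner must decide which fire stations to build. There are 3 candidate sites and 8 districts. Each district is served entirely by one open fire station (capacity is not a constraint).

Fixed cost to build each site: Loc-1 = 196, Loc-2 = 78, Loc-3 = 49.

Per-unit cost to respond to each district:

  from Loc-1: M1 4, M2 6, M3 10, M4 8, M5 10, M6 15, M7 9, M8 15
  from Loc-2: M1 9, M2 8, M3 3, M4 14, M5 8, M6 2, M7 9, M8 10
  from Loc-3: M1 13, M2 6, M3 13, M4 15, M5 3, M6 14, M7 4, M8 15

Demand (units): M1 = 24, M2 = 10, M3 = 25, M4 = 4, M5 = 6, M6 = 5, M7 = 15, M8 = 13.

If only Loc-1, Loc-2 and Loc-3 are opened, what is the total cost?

Each district is assigned to its cheapest site among the open ones.
{Loc-1, Loc-2, Loc-3}: M1→Loc-1 4·24=96, M2→Loc-1 6·10=60, M3→Loc-2 3·25=75, M4→Loc-1 8·4=32, M5→Loc-3 3·6=18, M6→Loc-2 2·5=10, M7→Loc-3 4·15=60, M8→Loc-2 10·13=130. Service 481; fixed 323; total 804.

Total cost: 804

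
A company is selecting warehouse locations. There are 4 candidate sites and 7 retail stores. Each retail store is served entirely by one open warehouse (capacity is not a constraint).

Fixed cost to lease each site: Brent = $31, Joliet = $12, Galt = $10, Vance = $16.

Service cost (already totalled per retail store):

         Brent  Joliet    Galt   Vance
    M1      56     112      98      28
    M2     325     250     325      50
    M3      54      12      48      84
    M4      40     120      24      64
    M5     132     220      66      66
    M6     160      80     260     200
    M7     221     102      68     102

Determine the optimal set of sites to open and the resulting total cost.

For any fixed open set, each retail store goes to its cheapest open site; total = fixed + service.
{Joliet, Galt, Vance}: M1→Vance 28, M2→Vance 50, M3→Joliet 12, M4→Galt 24, M5→Galt 66, M6→Joliet 80, M7→Galt 68. Service 328; fixed 38; total 366.
{Brent, Joliet, Galt, Vance}: M1→Vance 28, M2→Vance 50, M3→Joliet 12, M4→Galt 24, M5→Galt 66, M6→Joliet 80, M7→Galt 68. Service 328; fixed 69; total 397.
{Joliet, Vance}: service 402 + fixed 28 = 430
{Galt}: service 889 + fixed 10 = 899
No other subset beats 366.

Open Joliet, Galt and Vance; minimum total cost 366.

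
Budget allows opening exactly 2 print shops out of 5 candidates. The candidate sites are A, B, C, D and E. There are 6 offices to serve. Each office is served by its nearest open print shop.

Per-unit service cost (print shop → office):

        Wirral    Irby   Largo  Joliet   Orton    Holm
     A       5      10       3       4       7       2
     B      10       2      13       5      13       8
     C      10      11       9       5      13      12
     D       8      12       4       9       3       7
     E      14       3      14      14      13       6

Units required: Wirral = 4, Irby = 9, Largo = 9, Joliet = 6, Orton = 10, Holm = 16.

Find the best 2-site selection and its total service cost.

Choose A and B; total service cost 191.

With exactly 2 open, each office uses its cheapest among the chosen.
{A, B}: Wirral→A 5·4=20, Irby→B 2·9=18, Largo→A 3·9=27, Joliet→A 4·6=24, Orton→A 7·10=70, Holm→A 2·16=32. Service cost 191.
{A, E}: service cost 200
{A, D}: service cost 223
Among all 10 size-2 choices, {A, B} is lowest.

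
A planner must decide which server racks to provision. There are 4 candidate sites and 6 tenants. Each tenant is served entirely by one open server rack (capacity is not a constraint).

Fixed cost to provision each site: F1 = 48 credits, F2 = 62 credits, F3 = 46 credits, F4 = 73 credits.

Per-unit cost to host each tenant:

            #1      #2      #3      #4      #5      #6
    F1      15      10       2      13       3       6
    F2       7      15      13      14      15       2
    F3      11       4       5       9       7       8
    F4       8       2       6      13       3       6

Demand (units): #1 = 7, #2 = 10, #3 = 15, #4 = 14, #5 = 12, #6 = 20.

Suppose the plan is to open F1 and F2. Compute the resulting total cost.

Total cost: 547

Each tenant is assigned to its cheapest site among the open ones.
{F1, F2}: #1→F2 7·7=49, #2→F1 10·10=100, #3→F1 2·15=30, #4→F1 13·14=182, #5→F1 3·12=36, #6→F2 2·20=40. Service 437; fixed 110; total 547.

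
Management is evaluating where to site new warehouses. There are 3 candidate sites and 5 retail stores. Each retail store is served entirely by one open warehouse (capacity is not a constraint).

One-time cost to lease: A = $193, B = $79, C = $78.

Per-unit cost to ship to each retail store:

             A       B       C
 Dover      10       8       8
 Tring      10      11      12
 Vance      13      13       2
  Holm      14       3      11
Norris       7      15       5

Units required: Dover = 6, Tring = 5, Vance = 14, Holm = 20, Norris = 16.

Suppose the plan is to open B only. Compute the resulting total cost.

Each retail store is assigned to its cheapest site among the open ones.
{B}: Dover→B 8·6=48, Tring→B 11·5=55, Vance→B 13·14=182, Holm→B 3·20=60, Norris→B 15·16=240. Service 585; fixed 79; total 664.

Total cost: 664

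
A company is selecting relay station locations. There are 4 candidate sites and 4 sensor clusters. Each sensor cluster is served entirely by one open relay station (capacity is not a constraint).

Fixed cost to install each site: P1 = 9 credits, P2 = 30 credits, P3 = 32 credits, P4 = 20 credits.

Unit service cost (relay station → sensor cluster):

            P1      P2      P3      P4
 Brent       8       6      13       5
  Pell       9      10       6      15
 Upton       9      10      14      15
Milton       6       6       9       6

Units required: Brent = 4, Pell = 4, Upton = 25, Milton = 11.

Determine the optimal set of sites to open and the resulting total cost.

Open P1 only; minimum total cost 368.

For any fixed open set, each sensor cluster goes to its cheapest open site; total = fixed + service.
{P1}: Brent→P1 8·4=32, Pell→P1 9·4=36, Upton→P1 9·25=225, Milton→P1 6·11=66. Service 359; fixed 9; total 368.
{P1, P4}: service 347 + fixed 29 = 376
{P1, P3}: service 347 + fixed 41 = 388
{P1, P2, P3, P4}: service 335 + fixed 91 = 426
(All 15 nonempty subsets were checked; P1 only is lowest.)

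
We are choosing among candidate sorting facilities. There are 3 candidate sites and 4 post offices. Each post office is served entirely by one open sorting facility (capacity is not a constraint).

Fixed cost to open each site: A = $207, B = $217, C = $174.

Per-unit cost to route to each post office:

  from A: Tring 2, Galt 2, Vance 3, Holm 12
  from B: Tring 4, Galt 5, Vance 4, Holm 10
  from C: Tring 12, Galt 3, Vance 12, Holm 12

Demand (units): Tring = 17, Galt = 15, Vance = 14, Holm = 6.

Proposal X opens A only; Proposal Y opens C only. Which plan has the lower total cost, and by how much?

Proposal X is cheaper by 278.

Proposal X: {A}: Tring→A 2·17=34, Galt→A 2·15=30, Vance→A 3·14=42, Holm→A 12·6=72. Service 178; fixed 207; total 385.
Proposal Y: {C}: Tring→C 12·17=204, Galt→C 3·15=45, Vance→C 12·14=168, Holm→C 12·6=72. Service 489; fixed 174; total 663.
Difference: |385 − 663| = 278.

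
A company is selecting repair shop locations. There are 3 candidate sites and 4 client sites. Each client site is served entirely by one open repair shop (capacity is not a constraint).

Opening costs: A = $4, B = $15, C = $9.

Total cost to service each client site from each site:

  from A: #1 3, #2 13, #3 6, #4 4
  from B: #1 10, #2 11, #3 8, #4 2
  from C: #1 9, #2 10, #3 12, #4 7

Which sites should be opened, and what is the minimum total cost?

Open A only; minimum total cost 30.

For any fixed open set, each client site goes to its cheapest open site; total = fixed + service.
{A}: #1→A 3, #2→A 13, #3→A 6, #4→A 4. Service 26; fixed 4; total 30.
{A, C}: service 23 + fixed 13 = 36
{A, B}: #1→A 3, #2→B 11, #3→A 6, #4→B 2. Service 22; fixed 19; total 41.
{A, B, C}: service 21 + fixed 28 = 49
No other subset beats 30.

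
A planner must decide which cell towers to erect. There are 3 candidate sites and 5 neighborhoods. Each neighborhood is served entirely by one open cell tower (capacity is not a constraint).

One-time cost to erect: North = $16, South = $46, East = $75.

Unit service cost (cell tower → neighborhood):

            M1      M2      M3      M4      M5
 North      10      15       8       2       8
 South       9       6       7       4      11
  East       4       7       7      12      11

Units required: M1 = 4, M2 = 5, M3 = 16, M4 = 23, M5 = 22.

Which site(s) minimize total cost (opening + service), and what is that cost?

Open North and South; minimum total cost 462.

For any fixed open set, each neighborhood goes to its cheapest open site; total = fixed + service.
{North, South}: M1→South 9·4=36, M2→South 6·5=30, M3→South 7·16=112, M4→North 2·23=46, M5→North 8·22=176. Service 400; fixed 62; total 462.
{North, East}: M1→East 4·4=16, M2→East 7·5=35, M3→East 7·16=112, M4→North 2·23=46, M5→North 8·22=176. Service 385; fixed 91; total 476.
{North}: M1→North 10·4=40, M2→North 15·5=75, M3→North 8·16=128, M4→North 2·23=46, M5→North 8·22=176. Service 465; fixed 16; total 481.
{North, South, East}: service 380 + fixed 137 = 517
No other subset beats 462.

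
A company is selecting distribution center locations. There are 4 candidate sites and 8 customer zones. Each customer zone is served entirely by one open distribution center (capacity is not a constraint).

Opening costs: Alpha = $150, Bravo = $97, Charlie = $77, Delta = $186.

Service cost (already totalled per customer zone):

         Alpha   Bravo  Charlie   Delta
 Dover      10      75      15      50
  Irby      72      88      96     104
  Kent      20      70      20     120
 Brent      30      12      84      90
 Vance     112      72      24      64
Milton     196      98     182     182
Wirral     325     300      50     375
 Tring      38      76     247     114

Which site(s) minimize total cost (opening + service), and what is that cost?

For any fixed open set, each customer zone goes to its cheapest open site; total = fixed + service.
{Bravo, Charlie}: Dover→Charlie 15, Irby→Bravo 88, Kent→Charlie 20, Brent→Bravo 12, Vance→Charlie 24, Milton→Bravo 98, Wirral→Charlie 50, Tring→Bravo 76. Service 383; fixed 174; total 557.
{Alpha, Bravo, Charlie}: Dover→Alpha 10, Irby→Alpha 72, Kent→Alpha 20, Brent→Bravo 12, Vance→Charlie 24, Milton→Bravo 98, Wirral→Charlie 50, Tring→Alpha 38. Service 324; fixed 324; total 648.
{Alpha, Charlie}: service 426 + fixed 227 = 653
{Alpha, Bravo, Charlie, Delta}: service 324 + fixed 510 = 834
(All 15 nonempty subsets were checked; Bravo and Charlie is lowest.)

Open Bravo and Charlie; minimum total cost 557.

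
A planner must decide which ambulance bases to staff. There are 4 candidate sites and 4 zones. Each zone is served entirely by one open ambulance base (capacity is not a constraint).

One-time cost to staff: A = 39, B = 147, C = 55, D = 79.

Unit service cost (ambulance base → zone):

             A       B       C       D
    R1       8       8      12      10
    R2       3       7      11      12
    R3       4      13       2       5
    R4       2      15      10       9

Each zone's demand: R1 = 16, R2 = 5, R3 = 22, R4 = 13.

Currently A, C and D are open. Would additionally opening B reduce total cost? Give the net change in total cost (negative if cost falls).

Current service cost with {A, C, D}: 213.
Adding B: each zone re-picks its cheapest; new service cost 213, saving 0.
Extra fixed cost: 147. Net change = 147 − 0 = 147.
(Totals: 386 → 533.)

No — net change +147 (cost rises by 147).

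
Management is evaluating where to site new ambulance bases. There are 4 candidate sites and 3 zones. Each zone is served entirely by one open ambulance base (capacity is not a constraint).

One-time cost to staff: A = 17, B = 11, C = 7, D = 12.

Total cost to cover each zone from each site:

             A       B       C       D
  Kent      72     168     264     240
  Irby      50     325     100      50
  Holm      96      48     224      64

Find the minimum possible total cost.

Minimum total cost: 198

For any fixed open set, each zone goes to its cheapest open site; total = fixed + service.
{A, B}: Kent→A 72, Irby→A 50, Holm→B 48. Service 170; fixed 28; total 198.
{A, B, C}: Kent→A 72, Irby→A 50, Holm→B 48. Service 170; fixed 35; total 205.
{A, B, D}: service 170 + fixed 40 = 210
{A, B, C, D}: service 170 + fixed 47 = 217
No other subset beats 198.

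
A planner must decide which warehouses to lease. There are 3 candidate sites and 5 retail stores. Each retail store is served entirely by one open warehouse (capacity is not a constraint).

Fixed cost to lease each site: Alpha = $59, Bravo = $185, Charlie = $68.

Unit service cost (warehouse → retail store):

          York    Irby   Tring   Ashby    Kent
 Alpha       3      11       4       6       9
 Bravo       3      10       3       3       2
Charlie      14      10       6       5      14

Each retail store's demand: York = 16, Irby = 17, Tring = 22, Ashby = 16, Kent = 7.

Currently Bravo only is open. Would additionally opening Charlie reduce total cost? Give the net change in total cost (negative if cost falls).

Current service cost with {Bravo}: 346.
Adding Charlie: each retail store re-picks its cheapest; new service cost 346, saving 0.
Extra fixed cost: 68. Net change = 68 − 0 = 68.
(Totals: 531 → 599.)

No — net change +68 (cost rises by 68).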